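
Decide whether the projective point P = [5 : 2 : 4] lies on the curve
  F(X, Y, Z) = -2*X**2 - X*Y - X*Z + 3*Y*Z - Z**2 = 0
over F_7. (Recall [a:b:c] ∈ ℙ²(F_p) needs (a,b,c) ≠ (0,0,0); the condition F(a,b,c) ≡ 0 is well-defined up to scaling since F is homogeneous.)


F(5,2,4) ≡ 5 (mod 7); P is NOT on the curve.

Evaluate F(5, 2, 4) term-by-term (mod 7).
  -2*X**2 ↦ -2·25·1·1 = -50
  -X*Y ↦ -1·5·2·1 = -10
  -X*Z ↦ -1·5·1·4 = -20
  3*Y*Z ↦ 3·1·2·4 = 24
  -Z**2 ↦ -1·1·1·16 = -16
Sum: F(5, 2, 4) = (-50) + (-10) + (-20) + (24) + (-16) = -72.
Reducing mod 7: -72 ≡ 5 (mod 7).
Since F(a, b, c) ≡ 5 ≠ 0 (mod 7), P does NOT lie on the curve.


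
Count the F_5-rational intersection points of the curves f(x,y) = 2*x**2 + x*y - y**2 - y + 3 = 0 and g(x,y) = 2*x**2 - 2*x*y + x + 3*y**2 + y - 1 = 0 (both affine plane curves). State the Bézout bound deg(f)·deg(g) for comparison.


Common zeros: {(4, 0)}; count = 1; Bézout bound = 4.

deg(f) = 2, deg(g) = 2, so Bézout bound = 4.
Scan x ∈ F_5. For each x, list the y ∈ F_5 with f(x, y) ≡ 0 and those with g(x, y) ≡ 0 (mod 5); the common zeros in that column are the intersection.
  x = 0: f ≡ 0 at y ∈ ∅; g ≡ 0 at y ∈ ∅; common: ∅.
  x = 1: f ≡ 0 at y ∈ {0}; g ≡ 0 at y ∈ ∅; common: ∅.
  x = 2: f ≡ 0 at y ∈ {3}; g ≡ 0 at y ∈ {2, 4}; common: ∅.
  x = 3: f ≡ 0 at y ∈ ∅; g ≡ 0 at y ∈ {0}; common: ∅.
  x = 4: f ≡ 0 at y ∈ {0, 3}; g ≡ 0 at y ∈ {0, 4}; common: {0}.
Collecting: common zeros = {(4, 0)}, so the count is 1.
Comparison with the Bézout bound: 1 ≤ 4 = deg(f)·deg(g), as expected for curves with no common component (the affine F_5-count falls short of the bound because intersections may lie at infinity, over extension fields, or carry multiplicity).


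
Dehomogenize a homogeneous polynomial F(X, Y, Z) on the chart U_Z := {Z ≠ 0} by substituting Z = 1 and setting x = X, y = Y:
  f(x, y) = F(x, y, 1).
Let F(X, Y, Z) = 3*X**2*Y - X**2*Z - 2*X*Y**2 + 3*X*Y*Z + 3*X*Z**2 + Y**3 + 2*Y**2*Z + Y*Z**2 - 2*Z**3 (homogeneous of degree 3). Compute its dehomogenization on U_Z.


f(x, y) = 3*x**2*y - x**2 - 2*x*y**2 + 3*x*y + 3*x + y**3 + 2*y**2 + y - 2

On U_Z we set Z = 1. Each monomial c·X^i·Y^j·Z^k in F becomes c·x^i·y^j·1^k = c·x^i·y^j.
Substituting Z = 1: F(X, Y, 1) = 3*x**2*y - x**2 - 2*x*y**2 + 3*x*y + 3*x + y**3 + 2*y**2 + y - 2.
Note: deg(f) ≤ deg(F) = 3; strict inequality happens when F is divisible by Z (lost terms).


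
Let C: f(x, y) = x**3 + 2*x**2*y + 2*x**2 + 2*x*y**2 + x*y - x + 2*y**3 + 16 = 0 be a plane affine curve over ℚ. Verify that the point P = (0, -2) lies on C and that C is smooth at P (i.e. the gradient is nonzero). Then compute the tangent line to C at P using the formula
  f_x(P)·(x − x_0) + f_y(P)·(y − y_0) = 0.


Tangent line at P: 5*x + 24*y + 48 = 0.

Step 1: f(0, -2) = 0, so P lies on C.
Step 2: partial derivatives
  f_x(x, y) = 3*x**2 + 4*x*y + 4*x + 2*y**2 + y - 1, f_y(x, y) = 2*x**2 + 4*x*y + x + 6*y**2.
  f_x(P) = 5, f_y(P) = 24 (gradient nonzero, so P is smooth).
Step 3: tangent line at P: 5·(x − 0) + 24·(y − -2) = 0.
Expanding: 5*x + 24*y + 48 = 0.


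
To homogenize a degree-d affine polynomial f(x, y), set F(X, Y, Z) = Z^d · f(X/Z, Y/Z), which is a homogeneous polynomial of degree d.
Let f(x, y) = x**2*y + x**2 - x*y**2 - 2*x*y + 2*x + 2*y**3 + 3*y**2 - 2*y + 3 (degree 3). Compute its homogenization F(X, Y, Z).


F(X, Y, Z) = X**2*Y + X**2*Z - X*Y**2 - 2*X*Y*Z + 2*X*Z**2 + 2*Y**3 + 3*Y**2*Z - 2*Y*Z**2 + 3*Z**3

deg(f) = 3.
Substitute x = X/Z, y = Y/Z into f, then multiply by Z^3.
  monomial 1·x^2·y^1 ↦ 1·X^2·Y^1·Z^0.
  monomial 1·x^2·y^0 ↦ 1·X^2·Y^0·Z^1.
  monomial -1·x^1·y^2 ↦ -1·X^1·Y^2·Z^0.
  monomial -2·x^1·y^1 ↦ -2·X^1·Y^1·Z^1.
  monomial 2·x^1·y^0 ↦ 2·X^1·Y^0·Z^2.
  monomial 2·x^0·y^3 ↦ 2·X^0·Y^3·Z^0.
  monomial 3·x^0·y^2 ↦ 3·X^0·Y^2·Z^1.
  monomial -2·x^0·y^1 ↦ -2·X^0·Y^1·Z^2.
  monomial 3·x^0·y^0 ↦ 3·X^0·Y^0·Z^3.
Collecting: F(X, Y, Z) = X**2*Y + X**2*Z - X*Y**2 - 2*X*Y*Z + 2*X*Z**2 + 2*Y**3 + 3*Y**2*Z - 2*Y*Z**2 + 3*Z**3.


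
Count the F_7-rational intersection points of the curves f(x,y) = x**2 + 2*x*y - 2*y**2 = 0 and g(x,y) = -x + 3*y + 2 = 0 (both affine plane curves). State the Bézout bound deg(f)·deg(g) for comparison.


Common zeros: ∅; count = 0; Bézout bound = 2.

deg(f) = 2, deg(g) = 1, so Bézout bound = 2.
Scan x ∈ F_7. For each x, list the y ∈ F_7 with f(x, y) ≡ 0 and those with g(x, y) ≡ 0 (mod 7); the common zeros in that column are the intersection.
  x = 0: f ≡ 0 at y ∈ {0}; g ≡ 0 at y ∈ {4}; common: ∅.
  x = 1: f ≡ 0 at y ∈ ∅; g ≡ 0 at y ∈ {2}; common: ∅.
  x = 2: f ≡ 0 at y ∈ ∅; g ≡ 0 at y ∈ {0}; common: ∅.
  x = 3: f ≡ 0 at y ∈ ∅; g ≡ 0 at y ∈ {5}; common: ∅.
  x = 4: f ≡ 0 at y ∈ ∅; g ≡ 0 at y ∈ {3}; common: ∅.
  x = 5: f ≡ 0 at y ∈ ∅; g ≡ 0 at y ∈ {1}; common: ∅.
  x = 6: f ≡ 0 at y ∈ ∅; g ≡ 0 at y ∈ {6}; common: ∅.
Collecting: common zeros = ∅, so the count is 0.
Comparison with the Bézout bound: 0 ≤ 2 = deg(f)·deg(g), as expected for curves with no common component (the affine F_7-count falls short of the bound because intersections may lie at infinity, over extension fields, or carry multiplicity).


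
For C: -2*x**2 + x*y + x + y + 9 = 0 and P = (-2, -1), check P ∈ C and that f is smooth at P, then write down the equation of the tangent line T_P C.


Tangent line at P: 8*x - y + 15 = 0.

Step 1: f(-2, -1) = 0, so P lies on C.
Step 2: partial derivatives
  f_x(x, y) = -4*x + y + 1, f_y(x, y) = x + 1.
  f_x(P) = 8, f_y(P) = -1 (gradient nonzero, so P is smooth).
Step 3: tangent line at P: 8·(x − -2) + -1·(y − -1) = 0.
Expanding: 8*x - y + 15 = 0.


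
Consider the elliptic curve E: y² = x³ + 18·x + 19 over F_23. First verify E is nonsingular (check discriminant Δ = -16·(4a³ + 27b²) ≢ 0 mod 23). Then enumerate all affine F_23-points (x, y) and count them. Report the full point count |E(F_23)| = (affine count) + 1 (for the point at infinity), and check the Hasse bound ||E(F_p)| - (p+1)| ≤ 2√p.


Affine points = {(3, 10), (3, 13), (5, 2), (5, 21), (8, 10), (8, 13), (9, 6), (9, 17), (10, 7), (10, 16), (12, 10), (12, 13), (13, 9), (13, 14), (14, 5), (14, 18), (22, 0)}; affine count = 17; |E(F_23)| = 18.

Discriminant check: Δ ∝ 4a³ + 27b² = 4·18³ + 27·19² = 4·5832 + 27·361 ≡ 1 (mod 23). Nonzero ⇒ E is nonsingular.
For each x ∈ F_23, compute rhs = x³ + 18·x + 19 mod 23, then count y ∈ F_23 with y² ≡ rhs.
  x = 0: rhs = 19, matching y values: none (0 points).
  x = 1: rhs = 15, matching y values: none (0 points).
  x = 2: rhs = 17, matching y values: none (0 points).
  x = 3: rhs = 8, matching y values: 10, 13 (2 points).
  x = 4: rhs = 17, matching y values: none (0 points).
  x = 5: rhs = 4, matching y values: 2, 21 (2 points).
  x = 6: rhs = 21, matching y values: none (0 points).
  x = 7: rhs = 5, matching y values: none (0 points).
  x = 8: rhs = 8, matching y values: 10, 13 (2 points).
  x = 9: rhs = 13, matching y values: 6, 17 (2 points).
  x = 10: rhs = 3, matching y values: 7, 16 (2 points).
  x = 11: rhs = 7, matching y values: none (0 points).
  x = 12: rhs = 8, matching y values: 10, 13 (2 points).
  x = 13: rhs = 12, matching y values: 9, 14 (2 points).
  x = 14: rhs = 2, matching y values: 5, 18 (2 points).
  x = 15: rhs = 7, matching y values: none (0 points).
  x = 16: rhs = 10, matching y values: none (0 points).
  x = 17: rhs = 17, matching y values: none (0 points).
  x = 18: rhs = 11, matching y values: none (0 points).
  x = 19: rhs = 21, matching y values: none (0 points).
  x = 20: rhs = 7, matching y values: none (0 points).
  x = 21: rhs = 21, matching y values: none (0 points).
  x = 22: rhs = 0, matching y values: 0 (1 points).
Total affine count: 17.
Full point count |E(F_23)| = 17 + 1 = 18.
Hasse bound: |18 − (23+1)| = |-6| = 6 ≤ 2√23 ≈ 9.5917 ✓.


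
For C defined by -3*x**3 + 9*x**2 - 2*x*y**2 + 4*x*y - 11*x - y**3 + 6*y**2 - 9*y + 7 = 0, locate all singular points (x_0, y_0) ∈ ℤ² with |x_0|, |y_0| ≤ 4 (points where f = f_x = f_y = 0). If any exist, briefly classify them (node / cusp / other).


Singular points: {(1, 1)}; classification: cusp.

Compute partial derivatives:
  f_x = -9*x**2 + 18*x - 2*y**2 + 4*y - 11.
  f_y = -4*x*y + 4*x - 3*y**2 + 12*y - 9.
Scan x_0 ∈ {−4, ..., 4}. For each x_0, f_y(x_0, y) is a polynomial in y; find its integer roots y ∈ {−4, ..., 4}, then test f_x and f at those candidates.
  x = -4: f_y(-4, y) = -3*y**2 + 28*y - 25; vanishes at y ∈ {1}. (-4, 1): f_x = -225 ≠ 0.
  x = -3: f_y(-3, y) = -3*y**2 + 24*y - 21; vanishes at y ∈ {1}. (-3, 1): f_x = -144 ≠ 0.
  x = -2: f_y(-2, y) = -3*y**2 + 20*y - 17; vanishes at y ∈ {1}. (-2, 1): f_x = -81 ≠ 0.
  x = -1: f_y(-1, y) = -3*y**2 + 16*y - 13; vanishes at y ∈ {1}. (-1, 1): f_x = -36 ≠ 0.
  x = 0: f_y(0, y) = -3*y**2 + 12*y - 9; vanishes at y ∈ {1, 3}. (0, 1): f_x = -9 ≠ 0; (0, 3): f_x = -17 ≠ 0.
  x = 1: f_y(1, y) = -3*y**2 + 8*y - 5; vanishes at y ∈ {1}. (1, 1): f_x = 0, f = 0 — SINGULAR.
  x = 2: f_y(2, y) = -3*y**2 + 4*y - 1; vanishes at y ∈ {1}. (2, 1): f_x = -9 ≠ 0.
  x = 3: f_y(3, y) = 3 - 3*y**2; vanishes at y ∈ {-1, 1}. (3, -1): f_x = -44 ≠ 0; (3, 1): f_x = -36 ≠ 0.
  x = 4: f_y(4, y) = -3*y**2 - 4*y + 7; vanishes at y ∈ {1}. (4, 1): f_x = -81 ≠ 0.
Only singular point on the grid: (1, 1).
Classify: substitute x = 1 + u, y = 1 + v and expand: f = -3*u**3 - 2*u*v**2 - v**3 + v**2.
No constant or linear terms (consistent with a singular point). Quadratic part: v**2. Cubic part: -3*u**3 - 2*u*v**2 - v**3.
The quadratic part v**2 is a perfect square, so there is a single (double) tangent line v = 0, i.e. y = 1. Restricting the cubic part to that line (v = 0) leaves -3*u**3 ≠ 0, so f is not divisible by v and the branch is v² ≈ 3*u**3 to lowest order — this is a cusp.
Classification: cusp.


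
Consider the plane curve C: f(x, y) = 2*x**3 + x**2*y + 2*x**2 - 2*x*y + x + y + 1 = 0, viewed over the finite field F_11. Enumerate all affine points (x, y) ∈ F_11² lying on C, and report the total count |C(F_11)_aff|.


Affine F_11-points: {(0, 10), (2, 6), (3, 3), (4, 0), (5, 7), (6, 2), (7, 0), (8, 1), (9, 1), (10, 0)}; count = 10.

For each of the 121 pairs (x, y) ∈ F_11², evaluate f(x, y) mod 11. Record the zeros.
  x = 0: [0↦1, 1↦2, 2↦3, 3↦4, 4↦5, 5↦6, 6↦7, 7↦8, 8↦9, 9↦10, 10↦0]  zeros at y ∈ {10}
  x = 1: [0↦6, 1↦6, 2↦6, 3↦6, 4↦6, 5↦6, 6↦6, 7↦6, 8↦6, 9↦6, 10↦6]  zeros at y ∈ ∅
  x = 2: [0↦5, 1↦6, 2↦7, 3↦8, 4↦9, 5↦10, 6↦0, 7↦1, 8↦2, 9↦3, 10↦4]  zeros at y ∈ {6}
  x = 3: [0↦10, 1↦3, 2↦7, 3↦0, 4↦4, 5↦8, 6↦1, 7↦5, 8↦9, 9↦2, 10↦6]  zeros at y ∈ {3}
  x = 4: [0↦0, 1↦9, 2↦7, 3↦5, 4↦3, 5↦1, 6↦10, 7↦8, 8↦6, 9↦4, 10↦2]  zeros at y ∈ {0}
  x = 5: [0↦9, 1↦3, 2↦8, 3↦2, 4↦7, 5↦1, 6↦6, 7↦0, 8↦5, 9↦10, 10↦4]  zeros at y ∈ {7}
  x = 6: [0↦5, 1↦8, 2↦0, 3↦3, 4↦6, 5↦9, 6↦1, 7↦4, 8↦7, 9↦10, 10↦2]  zeros at y ∈ {2}
  x = 7: [0↦0, 1↦3, 2↦6, 3↦9, 4↦1, 5↦4, 6↦7, 7↦10, 8↦2, 9↦5, 10↦8]  zeros at y ∈ {0}
  x = 8: [0↦6, 1↦0, 2↦5, 3↦10, 4↦4, 5↦9, 6↦3, 7↦8, 8↦2, 9↦7, 10↦1]  zeros at y ∈ {1}
  x = 9: [0↦2, 1↦0, 2↦9, 3↦7, 4↦5, 5↦3, 6↦1, 7↦10, 8↦8, 9↦6, 10↦4]  zeros at y ∈ {1}
  x = 10: [0↦0, 1↦4, 2↦8, 3↦1, 4↦5, 5↦9, 6↦2, 7↦6, 8↦10, 9↦3, 10↦7]  zeros at y ∈ {0}
Collecting zeros: affine points = {(0, 10), (2, 6), (3, 3), (4, 0), (5, 7), (6, 2), (7, 0), (8, 1), (9, 1), (10, 0)}.
Total count |C(F_11)_aff| = 10.


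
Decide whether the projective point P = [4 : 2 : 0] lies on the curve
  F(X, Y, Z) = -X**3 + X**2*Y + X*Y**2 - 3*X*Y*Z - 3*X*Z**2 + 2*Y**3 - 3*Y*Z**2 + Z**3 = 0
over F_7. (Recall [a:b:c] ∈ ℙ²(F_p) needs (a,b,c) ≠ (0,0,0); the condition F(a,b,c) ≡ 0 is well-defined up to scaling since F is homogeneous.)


F(4,2,0) ≡ 0 (mod 7); P is on the curve.

Evaluate F(4, 2, 0) term-by-term (mod 7).
  -X**3 ↦ -1·64·1·1 = -64
  X**2*Y ↦ 1·16·2·1 = 32
  X*Y**2 ↦ 1·4·4·1 = 16
  -3*X*Y*Z ↦ -3·4·2·0 = 0
  -3*X*Z**2 ↦ -3·4·1·0 = 0
  2*Y**3 ↦ 2·1·8·1 = 16
  -3*Y*Z**2 ↦ -3·1·2·0 = 0
  Z**3 ↦ 1·1·1·0 = 0
Sum: F(4, 2, 0) = (-64) + (32) + (16) + (0) + (0) + (16) + (0) + (0) = 0.
Reducing mod 7: 0 ≡ 0 (mod 7).
Since F(a, b, c) ≡ 0 (mod 7), P lies on the curve.


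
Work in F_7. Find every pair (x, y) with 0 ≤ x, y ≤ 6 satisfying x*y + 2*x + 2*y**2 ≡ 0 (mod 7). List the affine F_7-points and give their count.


Affine F_7-points: {(0, 0), (2, 3), (4, 1), (4, 4), (5, 2), (5, 6)}; count = 6.

For each of the 49 pairs (x, y) ∈ F_7², evaluate f(x, y) mod 7. Record the zeros.
  x = 0: [0↦0, 1↦2, 2↦1, 3↦4, 4↦4, 5↦1, 6↦2]  zeros at y ∈ {0}
  x = 1: [0↦2, 1↦5, 2↦5, 3↦2, 4↦3, 5↦1, 6↦3]  zeros at y ∈ ∅
  x = 2: [0↦4, 1↦1, 2↦2, 3↦0, 4↦2, 5↦1, 6↦4]  zeros at y ∈ {3}
  x = 3: [0↦6, 1↦4, 2↦6, 3↦5, 4↦1, 5↦1, 6↦5]  zeros at y ∈ ∅
  x = 4: [0↦1, 1↦0, 2↦3, 3↦3, 4↦0, 5↦1, 6↦6]  zeros at y ∈ {1, 4}
  x = 5: [0↦3, 1↦3, 2↦0, 3↦1, 4↦6, 5↦1, 6↦0]  zeros at y ∈ {2, 6}
  x = 6: [0↦5, 1↦6, 2↦4, 3↦6, 4↦5, 5↦1, 6↦1]  zeros at y ∈ ∅
Collecting zeros: affine points = {(0, 0), (2, 3), (4, 1), (4, 4), (5, 2), (5, 6)}.
Total count |C(F_7)_aff| = 6.


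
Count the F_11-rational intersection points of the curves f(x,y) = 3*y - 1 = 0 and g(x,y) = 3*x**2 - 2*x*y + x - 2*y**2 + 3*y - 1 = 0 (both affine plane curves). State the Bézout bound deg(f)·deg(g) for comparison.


Common zeros: {(7, 4), (10, 4)}; count = 2; Bézout bound = 2.

deg(f) = 1, deg(g) = 2, so Bézout bound = 2.
Scan x ∈ F_11. For each x, list the y ∈ F_11 with f(x, y) ≡ 0 and those with g(x, y) ≡ 0 (mod 11); the common zeros in that column are the intersection.
  x = 0: f ≡ 0 at y ∈ {4}; g ≡ 0 at y ∈ {1, 6}; common: ∅.
  x = 1: f ≡ 0 at y ∈ {4}; g ≡ 0 at y ∈ {7, 10}; common: ∅.
  x = 2: f ≡ 0 at y ∈ {4}; g ≡ 0 at y ∈ ∅; common: ∅.
  x = 3: f ≡ 0 at y ∈ {4}; g ≡ 0 at y ∈ ∅; common: ∅.
  x = 4: f ≡ 0 at y ∈ {4}; g ≡ 0 at y ∈ {1, 2}; common: ∅.
  x = 5: f ≡ 0 at y ∈ {4}; g ≡ 0 at y ∈ ∅; common: ∅.
  x = 6: f ≡ 0 at y ∈ {4}; g ≡ 0 at y ∈ ∅; common: ∅.
  x = 7: f ≡ 0 at y ∈ {4}; g ≡ 0 at y ∈ {4, 7}; common: {4}.
  x = 8: f ≡ 0 at y ∈ {4}; g ≡ 0 at y ∈ {2, 8}; common: ∅.
  x = 9: f ≡ 0 at y ∈ {4}; g ≡ 0 at y ∈ {10}; common: ∅.
  x = 10: f ≡ 0 at y ∈ {4}; g ≡ 0 at y ∈ {4}; common: {4}.
Collecting: common zeros = {(7, 4), (10, 4)}, so the count is 2.
Comparison with the Bézout bound: 2 ≤ 2 = deg(f)·deg(g), as expected for curves with no common component (the bound is attained).


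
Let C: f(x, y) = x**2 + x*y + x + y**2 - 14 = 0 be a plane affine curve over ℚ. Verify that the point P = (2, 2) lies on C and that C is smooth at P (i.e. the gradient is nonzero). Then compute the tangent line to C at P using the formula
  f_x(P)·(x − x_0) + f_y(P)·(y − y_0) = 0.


Tangent line at P: 7*x + 6*y - 26 = 0.

Step 1: f(2, 2) = 0, so P lies on C.
Step 2: partial derivatives
  f_x(x, y) = 2*x + y + 1, f_y(x, y) = x + 2*y.
  f_x(P) = 7, f_y(P) = 6 (gradient nonzero, so P is smooth).
Step 3: tangent line at P: 7·(x − 2) + 6·(y − 2) = 0.
Expanding: 7*x + 6*y - 26 = 0.


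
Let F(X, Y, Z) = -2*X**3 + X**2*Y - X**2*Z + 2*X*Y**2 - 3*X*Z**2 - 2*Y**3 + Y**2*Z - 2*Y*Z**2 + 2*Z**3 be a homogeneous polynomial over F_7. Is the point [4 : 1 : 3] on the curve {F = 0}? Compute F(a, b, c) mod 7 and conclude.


F(4,1,3) ≡ 1 (mod 7); P is NOT on the curve.

Evaluate F(4, 1, 3) term-by-term (mod 7).
  -2*X**3 ↦ -2·64·1·1 = -128
  X**2*Y ↦ 1·16·1·1 = 16
  -X**2*Z ↦ -1·16·1·3 = -48
  2*X*Y**2 ↦ 2·4·1·1 = 8
  -3*X*Z**2 ↦ -3·4·1·9 = -108
  -2*Y**3 ↦ -2·1·1·1 = -2
  Y**2*Z ↦ 1·1·1·3 = 3
  -2*Y*Z**2 ↦ -2·1·1·9 = -18
  2*Z**3 ↦ 2·1·1·27 = 54
Sum: F(4, 1, 3) = (-128) + (16) + (-48) + (8) + (-108) + (-2) + (3) + (-18) + (54) = -223.
Reducing mod 7: -223 ≡ 1 (mod 7).
Since F(a, b, c) ≡ 1 ≠ 0 (mod 7), P does NOT lie on the curve.


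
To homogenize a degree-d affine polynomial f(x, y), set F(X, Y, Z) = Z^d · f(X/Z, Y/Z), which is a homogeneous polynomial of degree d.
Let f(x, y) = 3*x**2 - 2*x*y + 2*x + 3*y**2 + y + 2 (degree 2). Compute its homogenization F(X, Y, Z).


F(X, Y, Z) = 3*X**2 - 2*X*Y + 2*X*Z + 3*Y**2 + Y*Z + 2*Z**2

deg(f) = 2.
Substitute x = X/Z, y = Y/Z into f, then multiply by Z^2.
  monomial 3·x^2·y^0 ↦ 3·X^2·Y^0·Z^0.
  monomial -2·x^1·y^1 ↦ -2·X^1·Y^1·Z^0.
  monomial 2·x^1·y^0 ↦ 2·X^1·Y^0·Z^1.
  monomial 3·x^0·y^2 ↦ 3·X^0·Y^2·Z^0.
  monomial 1·x^0·y^1 ↦ 1·X^0·Y^1·Z^1.
  monomial 2·x^0·y^0 ↦ 2·X^0·Y^0·Z^2.
Collecting: F(X, Y, Z) = 3*X**2 - 2*X*Y + 2*X*Z + 3*Y**2 + Y*Z + 2*Z**2.


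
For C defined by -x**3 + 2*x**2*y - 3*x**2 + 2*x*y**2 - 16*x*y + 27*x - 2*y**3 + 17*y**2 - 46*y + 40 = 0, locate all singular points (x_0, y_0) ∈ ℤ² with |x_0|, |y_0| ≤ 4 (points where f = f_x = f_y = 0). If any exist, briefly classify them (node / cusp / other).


Singular points: {(1, 3)}; classification: cusp.

Compute partial derivatives:
  f_x = -3*x**2 + 4*x*y - 6*x + 2*y**2 - 16*y + 27.
  f_y = 2*x**2 + 4*x*y - 16*x - 6*y**2 + 34*y - 46.
Scan x_0 ∈ {−4, ..., 4}. For each x_0, f_y(x_0, y) is a polynomial in y; find its integer roots y ∈ {−4, ..., 4}, then test f_x and f at those candidates.
  x = -4: f_y(-4, y) = -6*y**2 + 18*y + 50; no integer root y with |y| ≤ 4.
  x = -3: f_y(-3, y) = -6*y**2 + 22*y + 20; no integer root y with |y| ≤ 4.
  x = -2: f_y(-2, y) = -6*y**2 + 26*y - 6; no integer root y with |y| ≤ 4.
  x = -1: f_y(-1, y) = -6*y**2 + 30*y - 28; no integer root y with |y| ≤ 4.
  x = 0: f_y(0, y) = -6*y**2 + 34*y - 46; no integer root y with |y| ≤ 4.
  x = 1: f_y(1, y) = -6*y**2 + 38*y - 60; vanishes at y ∈ {3}. (1, 3): f_x = 0, f = 0 — SINGULAR.
  x = 2: f_y(2, y) = -6*y**2 + 42*y - 70; no integer root y with |y| ≤ 4.
  x = 3: f_y(3, y) = -6*y**2 + 46*y - 76; no integer root y with |y| ≤ 4.
  x = 4: f_y(4, y) = -6*y**2 + 50*y - 78; no integer root y with |y| ≤ 4.
Only singular point on the grid: (1, 3).
Classify: substitute x = 1 + u, y = 3 + v and expand: f = -u**3 + 2*u**2*v + 2*u*v**2 - 2*v**3 + v**2.
No constant or linear terms (consistent with a singular point). Quadratic part: v**2. Cubic part: -u**3 + 2*u**2*v + 2*u*v**2 - 2*v**3.
The quadratic part v**2 is a perfect square, so there is a single (double) tangent line v = 0, i.e. y = 3. Restricting the cubic part to that line (v = 0) leaves -u**3 ≠ 0, so f is not divisible by v and the branch is v² ≈ u**3 to lowest order — this is a cusp.
Classification: cusp.


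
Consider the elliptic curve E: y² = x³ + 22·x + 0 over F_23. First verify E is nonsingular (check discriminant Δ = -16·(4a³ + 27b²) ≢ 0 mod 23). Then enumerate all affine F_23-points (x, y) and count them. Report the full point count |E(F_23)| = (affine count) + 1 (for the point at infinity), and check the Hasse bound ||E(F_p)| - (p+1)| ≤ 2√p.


Affine points = {(0, 0), (1, 0), (2, 11), (2, 12), (3, 1), (3, 22), (6, 7), (6, 16), (10, 1), (10, 22), (11, 3), (11, 20), (14, 4), (14, 19), (15, 5), (15, 18), (16, 3), (16, 20), (18, 8), (18, 15), (19, 3), (19, 20), (22, 0)}; affine count = 23; |E(F_23)| = 24.

Discriminant check: Δ ∝ 4a³ + 27b² = 4·22³ + 27·0² = 4·10648 + 27·0 ≡ 19 (mod 23). Nonzero ⇒ E is nonsingular.
For each x ∈ F_23, compute rhs = x³ + 22·x + 0 mod 23, then count y ∈ F_23 with y² ≡ rhs.
  x = 0: rhs = 0, matching y values: 0 (1 points).
  x = 1: rhs = 0, matching y values: 0 (1 points).
  x = 2: rhs = 6, matching y values: 11, 12 (2 points).
  x = 3: rhs = 1, matching y values: 1, 22 (2 points).
  x = 4: rhs = 14, matching y values: none (0 points).
  x = 5: rhs = 5, matching y values: none (0 points).
  x = 6: rhs = 3, matching y values: 7, 16 (2 points).
  x = 7: rhs = 14, matching y values: none (0 points).
  x = 8: rhs = 21, matching y values: none (0 points).
  x = 9: rhs = 7, matching y values: none (0 points).
  x = 10: rhs = 1, matching y values: 1, 22 (2 points).
  x = 11: rhs = 9, matching y values: 3, 20 (2 points).
  x = 12: rhs = 14, matching y values: none (0 points).
  x = 13: rhs = 22, matching y values: none (0 points).
  x = 14: rhs = 16, matching y values: 4, 19 (2 points).
  x = 15: rhs = 2, matching y values: 5, 18 (2 points).
  x = 16: rhs = 9, matching y values: 3, 20 (2 points).
  x = 17: rhs = 20, matching y values: none (0 points).
  x = 18: rhs = 18, matching y values: 8, 15 (2 points).
  x = 19: rhs = 9, matching y values: 3, 20 (2 points).
  x = 20: rhs = 22, matching y values: none (0 points).
  x = 21: rhs = 17, matching y values: none (0 points).
  x = 22: rhs = 0, matching y values: 0 (1 points).
Total affine count: 23.
Full point count |E(F_23)| = 23 + 1 = 24.
Hasse bound: |24 − (23+1)| = |0| = 0 ≤ 2√23 ≈ 9.5917 ✓.


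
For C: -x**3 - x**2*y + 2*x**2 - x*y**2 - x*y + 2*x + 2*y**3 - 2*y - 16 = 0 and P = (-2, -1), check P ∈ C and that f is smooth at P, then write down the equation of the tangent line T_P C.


Tangent line at P: -22*x - 2*y - 46 = 0.

Step 1: f(-2, -1) = 0, so P lies on C.
Step 2: partial derivatives
  f_x(x, y) = -3*x**2 - 2*x*y + 4*x - y**2 - y + 2, f_y(x, y) = -x**2 - 2*x*y - x + 6*y**2 - 2.
  f_x(P) = -22, f_y(P) = -2 (gradient nonzero, so P is smooth).
Step 3: tangent line at P: -22·(x − -2) + -2·(y − -1) = 0.
Expanding: -22*x - 2*y - 46 = 0.


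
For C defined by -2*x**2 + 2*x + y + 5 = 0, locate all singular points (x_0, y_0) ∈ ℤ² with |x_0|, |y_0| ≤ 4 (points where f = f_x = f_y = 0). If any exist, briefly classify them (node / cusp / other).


No singular points in the scanned grid; C is smooth there.

Compute partial derivatives:
  f_x = 2 - 4*x.
  f_y = 1.
f_y = 1 is a nonzero constant, so f_y never vanishes: no point (x, y) can satisfy f = f_x = f_y = 0. In particular no (x, y) ∈ {−4, ..., 4}² is singular; the curve is smooth.


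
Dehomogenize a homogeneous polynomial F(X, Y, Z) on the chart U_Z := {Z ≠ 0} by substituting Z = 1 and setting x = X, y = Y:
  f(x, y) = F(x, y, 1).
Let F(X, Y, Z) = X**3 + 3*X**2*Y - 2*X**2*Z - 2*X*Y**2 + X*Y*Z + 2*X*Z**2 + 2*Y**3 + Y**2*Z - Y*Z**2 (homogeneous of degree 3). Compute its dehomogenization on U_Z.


f(x, y) = x**3 + 3*x**2*y - 2*x**2 - 2*x*y**2 + x*y + 2*x + 2*y**3 + y**2 - y

On U_Z we set Z = 1. Each monomial c·X^i·Y^j·Z^k in F becomes c·x^i·y^j·1^k = c·x^i·y^j.
Substituting Z = 1: F(X, Y, 1) = x**3 + 3*x**2*y - 2*x**2 - 2*x*y**2 + x*y + 2*x + 2*y**3 + y**2 - y.
Note: deg(f) ≤ deg(F) = 3; strict inequality happens when F is divisible by Z (lost terms).


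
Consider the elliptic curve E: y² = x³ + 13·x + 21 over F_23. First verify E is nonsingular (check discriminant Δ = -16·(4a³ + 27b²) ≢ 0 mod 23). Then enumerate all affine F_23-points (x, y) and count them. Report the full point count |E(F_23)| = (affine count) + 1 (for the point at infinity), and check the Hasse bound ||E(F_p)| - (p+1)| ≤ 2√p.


Affine points = {(1, 9), (1, 14), (2, 3), (2, 20), (3, 8), (3, 15), (5, 2), (5, 21), (6, 4), (6, 19), (7, 8), (7, 15), (8, 4), (8, 19), (9, 4), (9, 19), (10, 1), (10, 22), (11, 0), (13, 8), (13, 15), (14, 7), (14, 16), (15, 7), (15, 16), (16, 1), (16, 22), (17, 7), (17, 16), (20, 1), (20, 22)}; affine count = 31; |E(F_23)| = 32.

Discriminant check: Δ ∝ 4a³ + 27b² = 4·13³ + 27·21² = 4·2197 + 27·441 ≡ 18 (mod 23). Nonzero ⇒ E is nonsingular.
For each x ∈ F_23, compute rhs = x³ + 13·x + 21 mod 23, then count y ∈ F_23 with y² ≡ rhs.
  x = 0: rhs = 21, matching y values: none (0 points).
  x = 1: rhs = 12, matching y values: 9, 14 (2 points).
  x = 2: rhs = 9, matching y values: 3, 20 (2 points).
  x = 3: rhs = 18, matching y values: 8, 15 (2 points).
  x = 4: rhs = 22, matching y values: none (0 points).
  x = 5: rhs = 4, matching y values: 2, 21 (2 points).
  x = 6: rhs = 16, matching y values: 4, 19 (2 points).
  x = 7: rhs = 18, matching y values: 8, 15 (2 points).
  x = 8: rhs = 16, matching y values: 4, 19 (2 points).
  x = 9: rhs = 16, matching y values: 4, 19 (2 points).
  x = 10: rhs = 1, matching y values: 1, 22 (2 points).
  x = 11: rhs = 0, matching y values: 0 (1 points).
  x = 12: rhs = 19, matching y values: none (0 points).
  x = 13: rhs = 18, matching y values: 8, 15 (2 points).
  x = 14: rhs = 3, matching y values: 7, 16 (2 points).
  x = 15: rhs = 3, matching y values: 7, 16 (2 points).
  x = 16: rhs = 1, matching y values: 1, 22 (2 points).
  x = 17: rhs = 3, matching y values: 7, 16 (2 points).
  x = 18: rhs = 15, matching y values: none (0 points).
  x = 19: rhs = 20, matching y values: none (0 points).
  x = 20: rhs = 1, matching y values: 1, 22 (2 points).
  x = 21: rhs = 10, matching y values: none (0 points).
  x = 22: rhs = 7, matching y values: none (0 points).
Total affine count: 31.
Full point count |E(F_23)| = 31 + 1 = 32.
Hasse bound: |32 − (23+1)| = |8| = 8 ≤ 2√23 ≈ 9.5917 ✓.


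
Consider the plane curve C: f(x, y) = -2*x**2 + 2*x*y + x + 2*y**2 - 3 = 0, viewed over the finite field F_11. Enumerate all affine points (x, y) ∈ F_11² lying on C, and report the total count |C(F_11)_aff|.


Affine F_11-points: {(1, 1), (1, 9), (2, 10), (3, 9), (3, 10), (4, 3), (4, 4), (5, 3), (6, 1), (6, 4)}; count = 10.

For each of the 121 pairs (x, y) ∈ F_11², evaluate f(x, y) mod 11. Record the zeros.
  x = 0: [0↦8, 1↦10, 2↦5, 3↦4, 4↦7, 5↦3, 6↦3, 7↦7, 8↦4, 9↦5, 10↦10]  zeros at y ∈ ∅
  x = 1: [0↦7, 1↦0, 2↦8, 3↦9, 4↦3, 5↦1, 6↦3, 7↦9, 8↦8, 9↦0, 10↦7]  zeros at y ∈ {1, 9}
  x = 2: [0↦2, 1↦8, 2↦7, 3↦10, 4↦6, 5↦6, 6↦10, 7↦7, 8↦8, 9↦2, 10↦0]  zeros at y ∈ {10}
  x = 3: [0↦4, 1↦1, 2↦2, 3↦7, 4↦5, 5↦7, 6↦2, 7↦1, 8↦4, 9↦0, 10↦0]  zeros at y ∈ {9, 10}
  x = 4: [0↦2, 1↦1, 2↦4, 3↦0, 4↦0, 5↦4, 6↦1, 7↦2, 8↦7, 9↦5, 10↦7]  zeros at y ∈ {3, 4}
  x = 5: [0↦7, 1↦8, 2↦2, 3↦0, 4↦2, 5↦8, 6↦7, 7↦10, 8↦6, 9↦6, 10↦10]  zeros at y ∈ {3}
  x = 6: [0↦8, 1↦0, 2↦7, 3↦7, 4↦0, 5↦8, 6↦9, 7↦3, 8↦1, 9↦3, 10↦9]  zeros at y ∈ {1, 4}
  x = 7: [0↦5, 1↦10, 2↦8, 3↦10, 4↦5, 5↦4, 6↦7, 7↦3, 8↦3, 9↦7, 10↦4]  zeros at y ∈ ∅
  x = 8: [0↦9, 1↦5, 2↦5, 3↦9, 4↦6, 5↦7, 6↦1, 7↦10, 8↦1, 9↦7, 10↦6]  zeros at y ∈ ∅
  x = 9: [0↦9, 1↦7, 2↦9, 3↦4, 4↦3, 5↦6, 6↦2, 7↦2, 8↦6, 9↦3, 10↦4]  zeros at y ∈ ∅
  x = 10: [0↦5, 1↦5, 2↦9, 3↦6, 4↦7, 5↦1, 6↦10, 7↦1, 8↦7, 9↦6, 10↦9]  zeros at y ∈ ∅
Collecting zeros: affine points = {(1, 1), (1, 9), (2, 10), (3, 9), (3, 10), (4, 3), (4, 4), (5, 3), (6, 1), (6, 4)}.
Total count |C(F_11)_aff| = 10.


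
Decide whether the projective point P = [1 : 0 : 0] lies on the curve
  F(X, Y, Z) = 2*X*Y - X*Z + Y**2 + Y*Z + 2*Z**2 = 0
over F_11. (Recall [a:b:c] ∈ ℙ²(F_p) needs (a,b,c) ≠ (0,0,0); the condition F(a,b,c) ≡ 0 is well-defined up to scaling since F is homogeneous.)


F(1,0,0) ≡ 0 (mod 11); P is on the curve.

Evaluate F(1, 0, 0) term-by-term (mod 11).
  2*X*Y ↦ 2·1·0·1 = 0
  -X*Z ↦ -1·1·1·0 = 0
  Y**2 ↦ 1·1·0·1 = 0
  Y*Z ↦ 1·1·0·0 = 0
  2*Z**2 ↦ 2·1·1·0 = 0
Sum: F(1, 0, 0) = (0) + (0) + (0) + (0) + (0) = 0.
Reducing mod 11: 0 ≡ 0 (mod 11).
Since F(a, b, c) ≡ 0 (mod 11), P lies on the curve.


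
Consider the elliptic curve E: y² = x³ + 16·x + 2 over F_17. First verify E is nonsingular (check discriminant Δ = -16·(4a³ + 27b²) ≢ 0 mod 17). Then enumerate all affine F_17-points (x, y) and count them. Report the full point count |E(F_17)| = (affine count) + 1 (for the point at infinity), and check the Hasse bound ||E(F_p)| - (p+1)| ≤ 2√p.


Affine points = {(0, 6), (0, 11), (1, 6), (1, 11), (2, 5), (2, 12), (3, 3), (3, 14), (6, 5), (6, 12), (7, 7), (7, 10), (8, 8), (8, 9), (9, 5), (9, 12), (11, 8), (11, 9), (12, 1), (12, 16), (15, 8), (15, 9), (16, 6), (16, 11)}; affine count = 24; |E(F_17)| = 25.

Discriminant check: Δ ∝ 4a³ + 27b² = 4·16³ + 27·2² = 4·4096 + 27·4 ≡ 2 (mod 17). Nonzero ⇒ E is nonsingular.
For each x ∈ F_17, compute rhs = x³ + 16·x + 2 mod 17, then count y ∈ F_17 with y² ≡ rhs.
  x = 0: rhs = 2, matching y values: 6, 11 (2 points).
  x = 1: rhs = 2, matching y values: 6, 11 (2 points).
  x = 2: rhs = 8, matching y values: 5, 12 (2 points).
  x = 3: rhs = 9, matching y values: 3, 14 (2 points).
  x = 4: rhs = 11, matching y values: none (0 points).
  x = 5: rhs = 3, matching y values: none (0 points).
  x = 6: rhs = 8, matching y values: 5, 12 (2 points).
  x = 7: rhs = 15, matching y values: 7, 10 (2 points).
  x = 8: rhs = 13, matching y values: 8, 9 (2 points).
  x = 9: rhs = 8, matching y values: 5, 12 (2 points).
  x = 10: rhs = 6, matching y values: none (0 points).
  x = 11: rhs = 13, matching y values: 8, 9 (2 points).
  x = 12: rhs = 1, matching y values: 1, 16 (2 points).
  x = 13: rhs = 10, matching y values: none (0 points).
  x = 14: rhs = 12, matching y values: none (0 points).
  x = 15: rhs = 13, matching y values: 8, 9 (2 points).
  x = 16: rhs = 2, matching y values: 6, 11 (2 points).
Total affine count: 24.
Full point count |E(F_17)| = 24 + 1 = 25.
Hasse bound: |25 − (17+1)| = |7| = 7 ≤ 2√17 ≈ 8.2462 ✓.


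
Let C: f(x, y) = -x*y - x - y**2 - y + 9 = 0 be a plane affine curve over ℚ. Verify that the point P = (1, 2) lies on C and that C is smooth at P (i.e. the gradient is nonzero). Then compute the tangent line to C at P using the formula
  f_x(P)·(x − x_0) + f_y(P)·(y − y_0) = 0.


Tangent line at P: -3*x - 6*y + 15 = 0.

Step 1: f(1, 2) = 0, so P lies on C.
Step 2: partial derivatives
  f_x(x, y) = -y - 1, f_y(x, y) = -x - 2*y - 1.
  f_x(P) = -3, f_y(P) = -6 (gradient nonzero, so P is smooth).
Step 3: tangent line at P: -3·(x − 1) + -6·(y − 2) = 0.
Expanding: -3*x - 6*y + 15 = 0.


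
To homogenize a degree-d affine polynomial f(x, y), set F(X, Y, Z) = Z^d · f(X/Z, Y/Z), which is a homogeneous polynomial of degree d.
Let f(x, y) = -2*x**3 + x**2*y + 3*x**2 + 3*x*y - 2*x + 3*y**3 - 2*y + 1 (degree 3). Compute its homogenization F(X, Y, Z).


F(X, Y, Z) = -2*X**3 + X**2*Y + 3*X**2*Z + 3*X*Y*Z - 2*X*Z**2 + 3*Y**3 - 2*Y*Z**2 + Z**3

deg(f) = 3.
Substitute x = X/Z, y = Y/Z into f, then multiply by Z^3.
  monomial -2·x^3·y^0 ↦ -2·X^3·Y^0·Z^0.
  monomial 1·x^2·y^1 ↦ 1·X^2·Y^1·Z^0.
  monomial 3·x^2·y^0 ↦ 3·X^2·Y^0·Z^1.
  monomial 3·x^1·y^1 ↦ 3·X^1·Y^1·Z^1.
  monomial -2·x^1·y^0 ↦ -2·X^1·Y^0·Z^2.
  monomial 3·x^0·y^3 ↦ 3·X^0·Y^3·Z^0.
  monomial -2·x^0·y^1 ↦ -2·X^0·Y^1·Z^2.
  monomial 1·x^0·y^0 ↦ 1·X^0·Y^0·Z^3.
Collecting: F(X, Y, Z) = -2*X**3 + X**2*Y + 3*X**2*Z + 3*X*Y*Z - 2*X*Z**2 + 3*Y**3 - 2*Y*Z**2 + Z**3.


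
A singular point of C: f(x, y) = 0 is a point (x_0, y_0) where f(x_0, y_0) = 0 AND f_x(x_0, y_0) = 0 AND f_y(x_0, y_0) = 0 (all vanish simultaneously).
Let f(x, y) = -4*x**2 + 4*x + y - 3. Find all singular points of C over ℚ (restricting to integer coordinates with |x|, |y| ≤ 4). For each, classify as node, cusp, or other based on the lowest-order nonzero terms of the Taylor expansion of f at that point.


No singular points in the scanned grid; C is smooth there.

Compute partial derivatives:
  f_x = 4 - 8*x.
  f_y = 1.
f_y = 1 is a nonzero constant, so f_y never vanishes: no point (x, y) can satisfy f = f_x = f_y = 0. In particular no (x, y) ∈ {−4, ..., 4}² is singular; the curve is smooth.


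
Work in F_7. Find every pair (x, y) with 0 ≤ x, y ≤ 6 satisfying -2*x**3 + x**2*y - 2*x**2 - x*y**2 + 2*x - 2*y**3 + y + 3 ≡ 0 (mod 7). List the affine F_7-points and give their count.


Affine F_7-points: {(1, 1), (1, 3), (1, 6), (3, 0), (4, 2), (4, 4), (4, 6), (5, 0), (5, 3), (5, 5), (6, 2)}; count = 11.

For each of the 49 pairs (x, y) ∈ F_7², evaluate f(x, y) mod 7. Record the zeros.
  x = 0: [0↦3, 1↦2, 2↦3, 3↦1, 4↦5, 5↦3, 6↦4]  zeros at y ∈ ∅
  x = 1: [0↦1, 1↦0, 2↦6, 3↦0, 4↦5, 5↦2, 6↦0]  zeros at y ∈ {1, 3, 6}
  x = 2: [0↦4, 1↦5, 2↦4, 3↦3, 4↦4, 5↦2, 6↦6]  zeros at y ∈ ∅
  x = 3: [0↦0, 1↦5, 2↦6, 3↦5, 4↦4, 5↦5, 6↦3]  zeros at y ∈ {0}
  x = 4: [0↦5, 1↦2, 2↦0, 3↦1, 4↦0, 5↦6, 6↦0]  zeros at y ∈ {2, 4, 6}
  x = 5: [0↦0, 1↦5, 2↦2, 3↦0, 4↦1, 5↦0, 6↦6]  zeros at y ∈ {0, 3, 5}
  x = 6: [0↦1, 1↦2, 2↦0, 3↦4, 4↦2, 5↦3, 6↦2]  zeros at y ∈ {2}
Collecting zeros: affine points = {(1, 1), (1, 3), (1, 6), (3, 0), (4, 2), (4, 4), (4, 6), (5, 0), (5, 3), (5, 5), (6, 2)}.
Total count |C(F_7)_aff| = 11.


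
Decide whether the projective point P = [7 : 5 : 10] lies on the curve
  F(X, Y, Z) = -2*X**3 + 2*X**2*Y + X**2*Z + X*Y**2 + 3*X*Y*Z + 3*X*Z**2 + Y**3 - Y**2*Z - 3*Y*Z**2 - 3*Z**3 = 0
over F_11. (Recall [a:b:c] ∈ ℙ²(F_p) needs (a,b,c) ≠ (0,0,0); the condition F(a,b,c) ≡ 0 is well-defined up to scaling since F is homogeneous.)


F(7,5,10) ≡ 6 (mod 11); P is NOT on the curve.

Evaluate F(7, 5, 10) term-by-term (mod 11).
  -2*X**3 ↦ -2·343·1·1 = -686
  2*X**2*Y ↦ 2·49·5·1 = 490
  X**2*Z ↦ 1·49·1·10 = 490
  X*Y**2 ↦ 1·7·25·1 = 175
  3*X*Y*Z ↦ 3·7·5·10 = 1050
  3*X*Z**2 ↦ 3·7·1·100 = 2100
  Y**3 ↦ 1·1·125·1 = 125
  -Y**2*Z ↦ -1·1·25·10 = -250
  -3*Y*Z**2 ↦ -3·1·5·100 = -1500
  -3*Z**3 ↦ -3·1·1·1000 = -3000
Sum: F(7, 5, 10) = (-686) + (490) + (490) + (175) + (1050) + (2100) + (125) + (-250) + (-1500) + (-3000) = -1006.
Reducing mod 11: -1006 ≡ 6 (mod 11).
Since F(a, b, c) ≡ 6 ≠ 0 (mod 11), P does NOT lie on the curve.


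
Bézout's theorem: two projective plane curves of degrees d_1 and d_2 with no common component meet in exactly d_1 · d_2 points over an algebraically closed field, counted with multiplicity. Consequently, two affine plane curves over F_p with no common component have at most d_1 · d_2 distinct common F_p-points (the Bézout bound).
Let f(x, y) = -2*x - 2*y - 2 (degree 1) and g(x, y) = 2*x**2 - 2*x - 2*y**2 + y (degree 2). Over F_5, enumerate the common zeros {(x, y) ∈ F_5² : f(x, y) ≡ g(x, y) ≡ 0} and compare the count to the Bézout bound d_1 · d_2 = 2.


Common zeros: {(1, 3)}; count = 1; Bézout bound = 2.

deg(f) = 1, deg(g) = 2, so Bézout bound = 2.
Scan x ∈ F_5. For each x, list the y ∈ F_5 with f(x, y) ≡ 0 and those with g(x, y) ≡ 0 (mod 5); the common zeros in that column are the intersection.
  x = 0: f ≡ 0 at y ∈ {4}; g ≡ 0 at y ∈ {0, 3}; common: ∅.
  x = 1: f ≡ 0 at y ∈ {3}; g ≡ 0 at y ∈ {0, 3}; common: {3}.
  x = 2: f ≡ 0 at y ∈ {2}; g ≡ 0 at y ∈ ∅; common: ∅.
  x = 3: f ≡ 0 at y ∈ {1}; g ≡ 0 at y ∈ ∅; common: ∅.
  x = 4: f ≡ 0 at y ∈ {0}; g ≡ 0 at y ∈ ∅; common: ∅.
Collecting: common zeros = {(1, 3)}, so the count is 1.
Comparison with the Bézout bound: 1 ≤ 2 = deg(f)·deg(g), as expected for curves with no common component (the affine F_5-count falls short of the bound because intersections may lie at infinity, over extension fields, or carry multiplicity).


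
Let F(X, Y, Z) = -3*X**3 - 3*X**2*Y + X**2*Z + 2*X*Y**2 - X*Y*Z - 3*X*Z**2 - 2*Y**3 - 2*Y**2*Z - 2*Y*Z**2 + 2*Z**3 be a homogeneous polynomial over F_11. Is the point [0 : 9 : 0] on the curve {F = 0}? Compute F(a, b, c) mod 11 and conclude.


F(0,9,0) ≡ 5 (mod 11); P is NOT on the curve.

Evaluate F(0, 9, 0) term-by-term (mod 11).
  -3*X**3 ↦ -3·0·1·1 = 0
  -3*X**2*Y ↦ -3·0·9·1 = 0
  X**2*Z ↦ 1·0·1·0 = 0
  2*X*Y**2 ↦ 2·0·81·1 = 0
  -X*Y*Z ↦ -1·0·9·0 = 0
  -3*X*Z**2 ↦ -3·0·1·0 = 0
  -2*Y**3 ↦ -2·1·729·1 = -1458
  -2*Y**2*Z ↦ -2·1·81·0 = 0
  -2*Y*Z**2 ↦ -2·1·9·0 = 0
  2*Z**3 ↦ 2·1·1·0 = 0
Sum: F(0, 9, 0) = (0) + (0) + (0) + (0) + (0) + (0) + (-1458) + (0) + (0) + (0) = -1458.
Reducing mod 11: -1458 ≡ 5 (mod 11).
Since F(a, b, c) ≡ 5 ≠ 0 (mod 11), P does NOT lie on the curve.


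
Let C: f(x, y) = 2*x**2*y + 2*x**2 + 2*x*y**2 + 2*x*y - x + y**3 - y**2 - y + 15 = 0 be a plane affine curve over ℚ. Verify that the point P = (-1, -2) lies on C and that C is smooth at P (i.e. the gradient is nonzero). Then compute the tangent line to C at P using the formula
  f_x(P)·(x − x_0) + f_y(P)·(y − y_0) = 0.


Tangent line at P: 7*x + 23*y + 53 = 0.

Step 1: f(-1, -2) = 0, so P lies on C.
Step 2: partial derivatives
  f_x(x, y) = 4*x*y + 4*x + 2*y**2 + 2*y - 1, f_y(x, y) = 2*x**2 + 4*x*y + 2*x + 3*y**2 - 2*y - 1.
  f_x(P) = 7, f_y(P) = 23 (gradient nonzero, so P is smooth).
Step 3: tangent line at P: 7·(x − -1) + 23·(y − -2) = 0.
Expanding: 7*x + 23*y + 53 = 0.


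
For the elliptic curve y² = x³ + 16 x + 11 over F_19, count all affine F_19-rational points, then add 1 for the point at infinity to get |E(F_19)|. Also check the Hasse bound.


Affine points = {(0, 7), (0, 12), (1, 3), (1, 16), (4, 5), (4, 14), (5, 8), (5, 11), (6, 0), (8, 9), (8, 10), (11, 6), (11, 13), (15, 4), (15, 15), (17, 3), (17, 16)}; affine count = 17; |E(F_19)| = 18.

Discriminant check: Δ ∝ 4a³ + 27b² = 4·16³ + 27·11² = 4·4096 + 27·121 ≡ 5 (mod 19). Nonzero ⇒ E is nonsingular.
For each x ∈ F_19, compute rhs = x³ + 16·x + 11 mod 19, then count y ∈ F_19 with y² ≡ rhs.
  x = 0: rhs = 11, matching y values: 7, 12 (2 points).
  x = 1: rhs = 9, matching y values: 3, 16 (2 points).
  x = 2: rhs = 13, matching y values: none (0 points).
  x = 3: rhs = 10, matching y values: none (0 points).
  x = 4: rhs = 6, matching y values: 5, 14 (2 points).
  x = 5: rhs = 7, matching y values: 8, 11 (2 points).
  x = 6: rhs = 0, matching y values: 0 (1 points).
  x = 7: rhs = 10, matching y values: none (0 points).
  x = 8: rhs = 5, matching y values: 9, 10 (2 points).
  x = 9: rhs = 10, matching y values: none (0 points).
  x = 10: rhs = 12, matching y values: none (0 points).
  x = 11: rhs = 17, matching y values: 6, 13 (2 points).
  x = 12: rhs = 12, matching y values: none (0 points).
  x = 13: rhs = 3, matching y values: none (0 points).
  x = 14: rhs = 15, matching y values: none (0 points).
  x = 15: rhs = 16, matching y values: 4, 15 (2 points).
  x = 16: rhs = 12, matching y values: none (0 points).
  x = 17: rhs = 9, matching y values: 3, 16 (2 points).
  x = 18: rhs = 13, matching y values: none (0 points).
Total affine count: 17.
Full point count |E(F_19)| = 17 + 1 = 18.
Hasse bound: |18 − (19+1)| = |-2| = 2 ≤ 2√19 ≈ 8.7178 ✓.


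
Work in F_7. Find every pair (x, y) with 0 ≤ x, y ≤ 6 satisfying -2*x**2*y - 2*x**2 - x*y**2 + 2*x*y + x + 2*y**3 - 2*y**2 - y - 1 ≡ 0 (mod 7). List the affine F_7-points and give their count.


Affine F_7-points: {(0, 4), (1, 2), (1, 5), (2, 0), (2, 1), (5, 2), (5, 6), (6, 5)}; count = 8.

For each of the 49 pairs (x, y) ∈ F_7², evaluate f(x, y) mod 7. Record the zeros.
  x = 0: [0↦6, 1↦5, 2↦5, 3↦4, 4↦0, 5↦5, 6↦3]  zeros at y ∈ {4}
  x = 1: [0↦5, 1↦3, 2↦0, 3↦1, 4↦4, 5↦0, 6↦1]  zeros at y ∈ {2, 5}
  x = 2: [0↦0, 1↦0, 2↦4, 3↦3, 4↦2, 5↦6, 6↦6]  zeros at y ∈ {0, 1}
  x = 3: [0↦5, 1↦3, 2↦3, 3↦3, 4↦1, 5↦2, 6↦4]  zeros at y ∈ ∅
  x = 4: [0↦6, 1↦5, 2↦4, 3↦1, 4↦1, 5↦2, 6↦2]  zeros at y ∈ ∅
  x = 5: [0↦3, 1↦6, 2↦0, 3↦4, 4↦2, 5↦6, 6↦0]  zeros at y ∈ {2, 6}
  x = 6: [0↦3, 1↦6, 2↦5, 3↦5, 4↦4, 5↦0, 6↦5]  zeros at y ∈ {5}
Collecting zeros: affine points = {(0, 4), (1, 2), (1, 5), (2, 0), (2, 1), (5, 2), (5, 6), (6, 5)}.
Total count |C(F_7)_aff| = 8.


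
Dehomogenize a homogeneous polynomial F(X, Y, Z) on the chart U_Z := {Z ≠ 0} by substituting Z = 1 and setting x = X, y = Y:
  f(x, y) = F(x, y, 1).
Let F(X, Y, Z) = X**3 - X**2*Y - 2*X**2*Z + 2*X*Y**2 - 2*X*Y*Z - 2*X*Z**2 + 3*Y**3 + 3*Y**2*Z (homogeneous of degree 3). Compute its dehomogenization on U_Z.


f(x, y) = x**3 - x**2*y - 2*x**2 + 2*x*y**2 - 2*x*y - 2*x + 3*y**3 + 3*y**2

On U_Z we set Z = 1. Each monomial c·X^i·Y^j·Z^k in F becomes c·x^i·y^j·1^k = c·x^i·y^j.
Substituting Z = 1: F(X, Y, 1) = x**3 - x**2*y - 2*x**2 + 2*x*y**2 - 2*x*y - 2*x + 3*y**3 + 3*y**2.
Note: deg(f) ≤ deg(F) = 3; strict inequality happens when F is divisible by Z (lost terms).
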